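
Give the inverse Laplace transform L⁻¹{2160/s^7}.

L⁻¹{n!/s^(n+1)} = t^n with n=6. So L⁻¹{720/s^7} = t^6, and L⁻¹{2160/s^7} = (2160/720)·t^6 = 3·t^6

Final answer: 3·t^6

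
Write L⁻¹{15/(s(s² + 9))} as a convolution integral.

15/(s(s² + 9)) = (1/s)·(15/(s² + 9)) = L{1}·L{5·sin(3t)}. So f(t) = 1*(5·sin(3t)) = ∫₀ᵗ 5·sin(3τ) dτ

Final answer: ∫₀ᵗ 5·sin(3τ) dτ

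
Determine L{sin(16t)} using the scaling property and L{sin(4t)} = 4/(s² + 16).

Using L{f(at)} = (1/a)F(s/a) with a=4: L{sin(16t)} = (1/4) · 4/((s/4)² + 16) = (1/4) · 4·16/(s² + 256) = 16/(s² + 256)

Final answer: 16/(s² + 256)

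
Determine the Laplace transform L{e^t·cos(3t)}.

L{e^(at)·cos(ωt)} = (s-a)/((s-a)² + ω²), so L{e^t·cos(3t)} = (s-1)/((s-1)² + 9)

Final answer: (s-1)/((s-1)² + 9)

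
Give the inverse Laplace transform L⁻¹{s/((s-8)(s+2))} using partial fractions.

Using partial fractions, f(t) = (8e^(8t) + 2e^(-2t))/10

Final answer: (8e^(8t) + 2e^(-2t))/10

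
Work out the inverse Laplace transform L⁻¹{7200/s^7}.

L⁻¹{n!/s^(n+1)} = t^n with n=6. So L⁻¹{720/s^7} = t^6, and L⁻¹{7200/s^7} = (7200/720)·t^6 = 10·t^6

Final answer: 10·t^6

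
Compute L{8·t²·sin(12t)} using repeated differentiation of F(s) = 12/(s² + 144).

F(s) = 12/(s² + 144). F'(s) = -24s/(s² + 144)². F''(s) = -24(144 - 3s²)/(s² + 144)³ = (72s² - 3456)/(s² + 144)³. So L{t²·sin(12t)} = (-1)² F''(s) = (72s² - 3456)/(s² + 144)³. Then L{8·t²·sin(12t)} = 8·(72s² - 3456)/(s² + 144)³ = (576s² - 27648)/(s² + 144)³

Final answer: (576s² - 27648)/(s² + 144)³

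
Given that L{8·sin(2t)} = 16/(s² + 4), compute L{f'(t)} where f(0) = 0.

L{f'(t)} = s·F(s) - f(0) = s·16/(s² + 4) - 0 = 16s/(s² + 4)

Final answer: 16s/(s² + 4)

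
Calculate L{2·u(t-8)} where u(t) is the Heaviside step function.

L{u(t-a)} = e^(-as)/s. Here a=8, so L{u(t-8)} = e^(-8s)/s, and L{2·u(t-8)} = 2·e^(-8s)/s

Final answer: 2·e^(-8s)/s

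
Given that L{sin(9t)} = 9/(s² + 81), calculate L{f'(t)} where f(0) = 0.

L{f'(t)} = s·F(s) - f(0) = s·9/(s² + 81) - 0 = 9s/(s² + 81)

Final answer: 9s/(s² + 81)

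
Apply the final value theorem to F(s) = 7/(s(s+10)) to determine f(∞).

f(∞) = lim_{s→0} s·7/(s(s+10)) = lim_{s→0} 7/(s+10) = 7/10 = 7/10

Final answer: 7/10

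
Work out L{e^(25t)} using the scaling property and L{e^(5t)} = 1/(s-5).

Using L{f(at)} = (1/a)F(s/a) with a=5 and f(t) = e^(5t): L{e^(25t)} = (1/5) · 1/((s/5)-5) = (1/5) · 5/(s-25) = 1/(s-25)

Final answer: 1/(s-25)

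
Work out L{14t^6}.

L{t^n} = n!/s^(n+1). So L{14t^6} = 14·6!/s^7 = 10080/s^7

Final answer: 10080/s^7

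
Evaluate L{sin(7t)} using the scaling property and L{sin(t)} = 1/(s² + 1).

Using L{f(at)} = (1/a)F(s/a) with a=7: L{sin(7t)} = (1/7) · 1/((s/7)² + 1) = (1/7) · 1·49/(s² + 49) = 7/(s² + 49)

Final answer: 7/(s² + 49)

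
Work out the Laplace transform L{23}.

L{23} = 23 · L{1} = 23/s

Final answer: 23/s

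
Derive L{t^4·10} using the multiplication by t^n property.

L{10} = 10/s. d^1/ds^1[1/s] = -1/s². d^2/ds^2[1/s] = 2/s^3. d^3/ds^3[1/s] = -6/s^4. d^4/ds^4[1/s] = 24/s^5. So L{t^4} = (-1)^{4}·24/s^5 = 24/s^5. Then L{t^4·10} = 10·24/s^5 = 240/s^5

Final answer: 240/s^5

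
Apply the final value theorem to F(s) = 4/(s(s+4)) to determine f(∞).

f(∞) = lim_{s→0} s·4/(s(s+4)) = lim_{s→0} 4/(s+4) = 4/4 = 1

Final answer: 1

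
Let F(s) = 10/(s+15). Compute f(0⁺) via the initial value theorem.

f(0⁺) = lim_{s→∞} s·10/(s+15) = lim_{s→∞} 10s/(s+15) = 10

Final answer: 10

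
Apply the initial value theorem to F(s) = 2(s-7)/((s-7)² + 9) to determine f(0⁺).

f(0⁺) = lim_{s→∞} sF(s) = lim_{s→∞} 2s(s-7)/((s-7)² + 9) = 2

Final answer: 2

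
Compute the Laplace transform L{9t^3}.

L{9t^3} = 9 · L{t^3} = 9 · 6/s^4 = 54/s^4

Final answer: 54/s^4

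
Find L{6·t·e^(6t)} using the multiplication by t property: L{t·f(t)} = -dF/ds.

Using L{t^n·e^(at)} = n!/(s-a)^(n+1), L{t·e^(6t)} = 1/(s-6)^2, so L{6·t·e^(6t)} = 6·1/(s-6)^2 = 6/(s-6)^2

Final answer: 6/(s-6)^2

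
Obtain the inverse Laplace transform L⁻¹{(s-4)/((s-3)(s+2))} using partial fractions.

Using partial fractions, f(t) = (-e^(3t) + 6e^(-2t))/5

Final answer: (-e^(3t) + 6e^(-2t))/5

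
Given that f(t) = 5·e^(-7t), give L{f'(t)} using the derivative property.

f(0) = 5, F(s) = 5/(s+7). L{f'(t)} = s·F(s) - f(0) = 5s/(s+7) - 5 = (5s - 5(s+7))/(s+7) = -35/(s+7)

Final answer: -35/(s+7)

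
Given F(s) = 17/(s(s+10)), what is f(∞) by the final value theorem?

f(∞) = lim_{s→0} s·17/(s(s+10)) = lim_{s→0} 17/(s+10) = 17/10 = 17/10

Final answer: 17/10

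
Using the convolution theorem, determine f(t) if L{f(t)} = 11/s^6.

11/s^6 = (11/s)·(1/s^5) = L{11}·L{t^4/24}. By convolution, f(t) = 11*t^4/24 = ∫₀ᵗ 11·τ^4/24 dτ = 11·t^5/120

Final answer: 11·t^5/120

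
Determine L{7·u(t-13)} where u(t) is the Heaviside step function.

L{u(t-a)} = e^(-as)/s. Here a=13, so L{u(t-13)} = e^(-13s)/s, and L{7·u(t-13)} = 7·e^(-13s)/s

Final answer: 7·e^(-13s)/s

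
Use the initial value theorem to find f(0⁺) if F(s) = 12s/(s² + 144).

f(0⁺) = lim_{s→∞} s·12s/(s² + 144) = lim_{s→∞} 12s²/(s² + 144) = 12

Final answer: 12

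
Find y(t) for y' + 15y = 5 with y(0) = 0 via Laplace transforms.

sY + 15Y = 5/s. Y = 5/(s(s+15)). Partial fractions: Y = 1/3/s - 1/3/(s+15)

Final answer: y(t) = 1/3(1 - e^(-15t))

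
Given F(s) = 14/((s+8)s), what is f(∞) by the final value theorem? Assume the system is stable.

f(∞) = lim_{s→0} sF(s) = lim_{s→0} 14/(s+8) = 7/4

Final answer: 7/4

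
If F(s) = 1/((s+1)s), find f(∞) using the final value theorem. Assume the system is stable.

f(∞) = lim_{s→0} sF(s) = lim_{s→0} 1/(s+1) = 1

Final answer: 1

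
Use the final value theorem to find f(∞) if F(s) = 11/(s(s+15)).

f(∞) = lim_{s→0} s·11/(s(s+15)) = lim_{s→0} 11/(s+15) = 11/15 = 11/15

Final answer: 11/15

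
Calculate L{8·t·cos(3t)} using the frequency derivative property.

L{cos(3t)} = s/(s² + 9). Derivative: d/ds[s/(s² + 9)] = [(s² + 9) - s·2s]/(s² + 9)² = (9 - s²)/(s² + 9)². So L{t·cos(3t)} = -F'(s) = (s² - 9)/(s² + 9)². Then L{8·t·cos(3t)} = 8·(s² - 9)/(s² + 9)²

Final answer: 8·(s² - 9)/(s² + 9)²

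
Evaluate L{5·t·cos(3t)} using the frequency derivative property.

L{cos(3t)} = s/(s² + 9). Derivative: d/ds[s/(s² + 9)] = [(s² + 9) - s·2s]/(s² + 9)² = (9 - s²)/(s² + 9)². So L{t·cos(3t)} = -F'(s) = (s² - 9)/(s² + 9)². Then L{5·t·cos(3t)} = 5·(s² - 9)/(s² + 9)²

Final answer: 5·(s² - 9)/(s² + 9)²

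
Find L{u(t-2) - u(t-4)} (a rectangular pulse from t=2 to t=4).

L{u(t-a)} = e^(-as)/s. L{u(t-2) - u(t-4)} = (e^(-2s) - e^(-4s))/s

Final answer: (e^(-2s) - e^(-4s))/s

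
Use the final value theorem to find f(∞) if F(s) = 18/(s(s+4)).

f(∞) = lim_{s→0} s·18/(s(s+4)) = lim_{s→0} 18/(s+4) = 18/4 = 9/2

Final answer: 9/2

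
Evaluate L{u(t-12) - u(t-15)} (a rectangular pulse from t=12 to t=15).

L{u(t-a)} = e^(-as)/s. L{u(t-12) - u(t-15)} = (e^(-12s) - e^(-15s))/s

Final answer: (e^(-12s) - e^(-15s))/s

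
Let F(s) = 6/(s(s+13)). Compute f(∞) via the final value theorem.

f(∞) = lim_{s→0} s·6/(s(s+13)) = lim_{s→0} 6/(s+13) = 6/13 = 6/13

Final answer: 6/13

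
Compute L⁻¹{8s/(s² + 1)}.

This is the form c·s/(s² + a²) with a = 1, c = 8. L⁻¹ = 8·cos(t)

Final answer: 8·cos(t)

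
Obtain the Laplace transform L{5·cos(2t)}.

L{cos(ωt)} = s/(s² + ω²), so L{cos(2t)} = s/(s² + 4). Then L{5·cos(2t)} = 5·s/(s² + 4) = 5s/(s² + 4)

Final answer: 5s/(s² + 4)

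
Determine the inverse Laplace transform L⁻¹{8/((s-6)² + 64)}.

Using frequency shift, L⁻¹{8/((s-6)² + 64)} = e^(6t)·sin(8t)

Final answer: e^(6t)·sin(8t)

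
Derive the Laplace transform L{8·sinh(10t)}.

L{sinh(ωt)} = ω/(s² - ω²), so L{sinh(10t)} = 10/(s² - 100). Then L{8·sinh(10t)} = 8·10/(s² - 100) = 80/(s² - 100)

Final answer: 80/(s² - 100)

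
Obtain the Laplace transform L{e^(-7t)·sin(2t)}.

L{e^(at)·sin(ωt)} = ω/((s-a)² + ω²), so L{e^(-7t)·sin(2t)} = 2/((s+7)² + 4)

Final answer: 2/((s+7)² + 4)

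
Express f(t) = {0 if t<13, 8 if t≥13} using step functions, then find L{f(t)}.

f(t) = 8·u(t-13). L{u(t-13)} = e^(-13s)/s, so L{f(t)} = 8·e^(-13s)/s

Final answer: 8·e^(-13s)/s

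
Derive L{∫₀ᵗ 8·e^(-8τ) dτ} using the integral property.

L{∫₀ᵗ f(τ)dτ} = F(s)/s with F(s) = 8/(s+8), so L{∫₀ᵗ 8·e^(-8τ) dτ} = 8/(s(s+8))

Final answer: 8/(s(s+8))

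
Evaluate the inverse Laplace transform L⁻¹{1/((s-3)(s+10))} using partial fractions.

Decompose: A/(s-3) + B/(s+10). A = 1/13, B = -1/13. f(t) = (e^(3t) - e^(-10t))/13

Final answer: (e^(3t) - e^(-10t))/13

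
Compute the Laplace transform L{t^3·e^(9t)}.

L{t^n·e^(at)} = n!/(s-a)^(n+1), so L{t^3·e^(9t)} = 6/(s-9)^4

Final answer: 6/(s-9)^4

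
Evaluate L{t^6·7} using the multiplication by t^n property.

L{7} = 7/s. d^1/ds^1[1/s] = -1/s². d^2/ds^2[1/s] = 2/s^3. d^3/ds^3[1/s] = -6/s^4. d^4/ds^4[1/s] = 24/s^5. d^5/ds^5[1/s] = -120/s^6. d^6/ds^6[1/s] = 720/s^7. So L{t^6} = (-1)^{6}·720/s^7 = 720/s^7. Then L{t^6·7} = 7·720/s^7 = 5040/s^7

Final answer: 5040/s^7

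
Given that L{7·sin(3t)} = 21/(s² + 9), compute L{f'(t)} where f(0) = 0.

L{f'(t)} = s·F(s) - f(0) = s·21/(s² + 9) - 0 = 21s/(s² + 9)

Final answer: 21s/(s² + 9)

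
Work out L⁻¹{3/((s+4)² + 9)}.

Form: b/((s-a)² + b²) → e^(at)sin(bt). With a=-4, b=3

Final answer: e^(-4t)·sin(3t)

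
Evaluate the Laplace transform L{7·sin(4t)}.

L{sin(ωt)} = ω/(s² + ω²), so L{sin(4t)} = 4/(s² + 16). Then L{7·sin(4t)} = 7·4/(s² + 16) = 28/(s² + 16)

Final answer: 28/(s² + 16)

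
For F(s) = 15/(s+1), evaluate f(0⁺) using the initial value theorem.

f(0⁺) = lim_{s→∞} s·15/(s+1) = lim_{s→∞} 15s/(s+1) = 15

Final answer: 15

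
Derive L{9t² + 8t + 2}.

L{9t² + 8t + 2} = 9·2/s³ + 8/s² + 2/s = 18/s³ + 8/s² + 2/s

Final answer: 18/s³ + 8/s² + 2/s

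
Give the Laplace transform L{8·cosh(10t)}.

L{cosh(ωt)} = s/(s² - ω²), so L{cosh(10t)} = s/(s² - 100). Then L{8·cosh(10t)} = 8·s/(s² - 100) = 8s/(s² - 100)

Final answer: 8s/(s² - 100)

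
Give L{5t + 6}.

L{5t + 6} = 5·L{t} + 6·L{1} = 5/s² + 6/s

Final answer: 5/s² + 6/s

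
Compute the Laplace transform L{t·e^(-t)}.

L{t^n·e^(at)} = n!/(s-a)^(n+1), so L{t·e^(-t)} = 1/(s+1)^2

Final answer: 1/(s+1)^2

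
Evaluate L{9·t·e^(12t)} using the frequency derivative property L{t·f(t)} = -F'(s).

L{e^(12t)} = 1/(s-12). By frequency derivative: L{t·e^(12t)} = -d/ds[1/(s-12)] = -(-1)/(s-12)² = 1/(s-12)². Then L{9·t·e^(12t)} = 9·1/(s-12)² = 9/(s-12)²

Final answer: 9/(s-12)²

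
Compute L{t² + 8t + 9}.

L{t² + 8t + 9} = 2/s³ + 8/s² + 9/s = 2/s³ + 8/s² + 9/s

Final answer: 2/s³ + 8/s² + 9/s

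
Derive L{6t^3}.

L{t^n} = n!/s^(n+1). So L{6t^3} = 6·3!/s^4 = 36/s^4

Final answer: 36/s^4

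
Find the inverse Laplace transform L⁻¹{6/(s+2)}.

L⁻¹{1/(s-a)} = e^(at), so L⁻¹{1/(s+2)} = e^(-2t), and L⁻¹{6/(s+2)} = 6·e^(-2t)

Final answer: 6·e^(-2t)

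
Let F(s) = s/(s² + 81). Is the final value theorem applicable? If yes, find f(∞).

The final value theorem requires all poles of sF(s) in the left half-plane. sF(s) = s²/(s² + 81) has poles at s = ±9i (imaginary axis). Theorem does NOT apply (oscillatory system).

Final answer: Not applicable (oscillatory)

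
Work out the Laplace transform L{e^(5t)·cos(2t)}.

L{e^(at)·cos(ωt)} = (s-a)/((s-a)² + ω²), so L{e^(5t)·cos(2t)} = (s-5)/((s-5)² + 4)

Final answer: (s-5)/((s-5)² + 4)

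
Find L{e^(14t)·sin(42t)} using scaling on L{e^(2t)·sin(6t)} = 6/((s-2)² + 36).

Scaling with a=7: L{e^(14t)·sin(42t)} = (1/7) · 6/((s/7-2)² + 36). Simplifying: 42/((s-14)² + 1764)

Final answer: 42/((s-14)² + 1764)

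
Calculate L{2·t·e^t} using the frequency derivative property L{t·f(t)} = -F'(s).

L{e^t} = 1/(s-1). By frequency derivative: L{t·e^t} = -d/ds[1/(s-1)] = -(-1)/(s-1)² = 1/(s-1)². Then L{2·t·e^t} = 2·1/(s-1)² = 2/(s-1)²

Final answer: 2/(s-1)²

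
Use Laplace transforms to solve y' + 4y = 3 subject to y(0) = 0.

sY + 4Y = 3/s. Y = 3/(s(s+4)). Partial fractions: Y = 3/4/s - 3/4/(s+4)

Final answer: y(t) = 3/4(1 - e^(-4t))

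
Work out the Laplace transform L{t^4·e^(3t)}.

L{t^n·e^(at)} = n!/(s-a)^(n+1), so L{t^4·e^(3t)} = 24/(s-3)^5

Final answer: 24/(s-3)^5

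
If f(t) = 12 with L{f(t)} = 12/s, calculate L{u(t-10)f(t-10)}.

Time shift theorem: L{u(t-a)f(t-a)} = e^(-as)F(s). Here a=10, F(s) = 12/s, so L{u(t-10)f(t-10)} = e^(-10s)·12/s

Final answer: e^(-10s)·12/s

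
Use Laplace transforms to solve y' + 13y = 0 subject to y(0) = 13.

L{y'} + 13L{y} = 0. sY - 13 + 13Y = 0. Y(s+13) = 13. Y = 13/(s+13)

Final answer: y(t) = 13e^(-13t)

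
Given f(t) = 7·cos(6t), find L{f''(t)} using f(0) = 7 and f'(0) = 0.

F(s) = 7s/(s² + 36). L{f''(t)} = s²F(s) - sf(0) - f'(0) = 7s³/(s² + 36) - 7s = (7s³ - 7s(s² + 36))/(s² + 36) = -252s/(s² + 36)

Final answer: -252s/(s² + 36)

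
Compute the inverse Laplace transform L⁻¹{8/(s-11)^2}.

L⁻¹{n!/(s-a)^(n+1)} = t^n·e^(at) with n=1, a=11. So L⁻¹{1/(s-11)^2} = t·e^(11t), and L⁻¹{8/(s-11)^2} = (8/1)·t·e^(11t) = 8·t·e^(11t)

Final answer: 8·t·e^(11t)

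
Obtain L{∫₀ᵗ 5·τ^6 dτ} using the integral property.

L{∫₀ᵗ f(τ)dτ} = F(s)/s with f(t) = 5t^6. F(s) = 3600/s^7, so L{∫₀ᵗ 5·τ^6 dτ} = (3600/s^7)/s = 3600/s^8. (Check: ∫₀ᵗ 5·τ^6 dτ = 5t^7/7.)

Final answer: 3600/s^8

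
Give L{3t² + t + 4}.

L{3t² + t + 4} = 3·2/s³ + 1/s² + 4/s = 6/s³ + 1/s² + 4/s

Final answer: 6/s³ + 1/s² + 4/s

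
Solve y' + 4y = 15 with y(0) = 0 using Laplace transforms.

sY + 4Y = 15/s. Y = 15/(s(s+4)). Partial fractions: Y = 15/4/s - 15/4/(s+4)

Final answer: y(t) = 15/4(1 - e^(-4t))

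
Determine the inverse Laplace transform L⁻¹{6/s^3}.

L⁻¹{n!/s^(n+1)} = t^n with n=2. So L⁻¹{2/s^3} = t^2, and L⁻¹{6/s^3} = (6/2)·t^2 = 3·t^2

Final answer: 3·t^2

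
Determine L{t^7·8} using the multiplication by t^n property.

L{8} = 8/s. d^1/ds^1[1/s] = -1/s². d^2/ds^2[1/s] = 2/s^3. d^3/ds^3[1/s] = -6/s^4. d^4/ds^4[1/s] = 24/s^5. d^5/ds^5[1/s] = -120/s^6. d^6/ds^6[1/s] = 720/s^7. d^7/ds^7[1/s] = -5040/s^8. So L{t^7} = (-1)^{7}·-5040/s^8 = 5040/s^8. Then L{t^7·8} = 8·5040/s^8 = 40320/s^8

Final answer: 40320/s^8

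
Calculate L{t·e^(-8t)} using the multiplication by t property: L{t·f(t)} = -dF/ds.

Using L{t^n·e^(at)} = n!/(s-a)^(n+1), L{t·e^(-8t)} = 1/(s+8)^2

Final answer: 1/(s+8)^2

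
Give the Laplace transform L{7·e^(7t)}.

L{e^(at)} = 1/(s-a), so L{e^(7t)} = 1/(s-7). Then L{7·e^(7t)} = 7/(s-7)

Final answer: 7/(s-7)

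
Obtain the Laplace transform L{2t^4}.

L{2t^4} = 2 · L{t^4} = 2 · 24/s^5 = 48/s^5

Final answer: 48/s^5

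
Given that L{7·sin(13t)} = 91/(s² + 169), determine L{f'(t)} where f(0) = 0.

L{f'(t)} = s·F(s) - f(0) = s·91/(s² + 169) - 0 = 91s/(s² + 169)

Final answer: 91s/(s² + 169)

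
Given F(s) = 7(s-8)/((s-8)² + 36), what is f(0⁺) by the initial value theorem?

f(0⁺) = lim_{s→∞} sF(s) = lim_{s→∞} 7s(s-8)/((s-8)² + 36) = 7

Final answer: 7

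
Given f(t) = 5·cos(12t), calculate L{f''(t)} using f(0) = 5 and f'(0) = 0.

F(s) = 5s/(s² + 144). L{f''(t)} = s²F(s) - sf(0) - f'(0) = 5s³/(s² + 144) - 5s = (5s³ - 5s(s² + 144))/(s² + 144) = -720s/(s² + 144)

Final answer: -720s/(s² + 144)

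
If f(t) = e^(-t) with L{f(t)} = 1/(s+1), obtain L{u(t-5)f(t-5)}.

Time shift theorem: L{u(t-a)f(t-a)} = e^(-as)F(s). Here a=5, F(s) = 1/(s+1), so L{u(t-5)f(t-5)} = e^(-5s)·1/(s+1)

Final answer: e^(-5s)·1/(s+1)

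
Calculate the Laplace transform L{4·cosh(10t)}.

L{cosh(ωt)} = s/(s² - ω²), so L{cosh(10t)} = s/(s² - 100). Then L{4·cosh(10t)} = 4·s/(s² - 100) = 4s/(s² - 100)

Final answer: 4s/(s² - 100)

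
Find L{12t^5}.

L{t^n} = n!/s^(n+1). So L{12t^5} = 12·5!/s^6 = 1440/s^6

Final answer: 1440/s^6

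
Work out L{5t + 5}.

L{5t + 5} = 5·L{t} + 5·L{1} = 5/s² + 5/s

Final answer: 5/s² + 5/s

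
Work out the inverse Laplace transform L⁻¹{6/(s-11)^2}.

L⁻¹{n!/(s-a)^(n+1)} = t^n·e^(at) with n=1, a=11. So L⁻¹{1/(s-11)^2} = t·e^(11t), and L⁻¹{6/(s-11)^2} = (6/1)·t·e^(11t) = 6·t·e^(11t)

Final answer: 6·t·e^(11t)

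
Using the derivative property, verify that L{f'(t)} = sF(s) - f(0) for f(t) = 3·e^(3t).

f'(t) = 9e^(3t). Direct: L{f'(t)} = 9/(s-3). Property: s·3/(s-3) - 3 = (3s - 3(s-3))/(s-3) = 9/(s-3). ✓

Final answer: 9/(s-3)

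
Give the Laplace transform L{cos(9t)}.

L{cos(ωt)} = s/(s² + ω²), so L{cos(9t)} = s/(s² + 81)

Final answer: s/(s² + 81)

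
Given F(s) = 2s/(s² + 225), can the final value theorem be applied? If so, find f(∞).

The final value theorem requires all poles of sF(s) in the left half-plane. sF(s) = 2s²/(s² + 225) has poles at s = ±15i (imaginary axis). Theorem does NOT apply (oscillatory system).

Final answer: Not applicable (oscillatory)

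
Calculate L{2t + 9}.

L{2t + 9} = 2·L{t} + 9·L{1} = 2/s² + 9/s

Final answer: 2/s² + 9/s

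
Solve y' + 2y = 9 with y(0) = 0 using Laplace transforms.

sY + 2Y = 9/s. Y = 9/(s(s+2)). Partial fractions: Y = 9/2/s - 9/2/(s+2)

Final answer: y(t) = 9/2(1 - e^(-2t))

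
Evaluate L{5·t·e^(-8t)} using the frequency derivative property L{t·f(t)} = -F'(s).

L{e^(-8t)} = 1/(s+8). By frequency derivative: L{t·e^(-8t)} = -d/ds[1/(s+8)] = -(-1)/(s+8)² = 1/(s+8)². Then L{5·t·e^(-8t)} = 5·1/(s+8)² = 5/(s+8)²

Final answer: 5/(s+8)²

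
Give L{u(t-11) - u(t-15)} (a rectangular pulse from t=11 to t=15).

L{u(t-a)} = e^(-as)/s. L{u(t-11) - u(t-15)} = (e^(-11s) - e^(-15s))/s

Final answer: (e^(-11s) - e^(-15s))/s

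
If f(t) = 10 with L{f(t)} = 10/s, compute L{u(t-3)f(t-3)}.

Time shift theorem: L{u(t-a)f(t-a)} = e^(-as)F(s). Here a=3, F(s) = 10/s, so L{u(t-3)f(t-3)} = e^(-3s)·10/s

Final answer: e^(-3s)·10/s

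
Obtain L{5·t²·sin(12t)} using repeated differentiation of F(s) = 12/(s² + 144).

F(s) = 12/(s² + 144). F'(s) = -24s/(s² + 144)². F''(s) = -24(144 - 3s²)/(s² + 144)³ = (72s² - 3456)/(s² + 144)³. So L{t²·sin(12t)} = (-1)² F''(s) = (72s² - 3456)/(s² + 144)³. Then L{5·t²·sin(12t)} = 5·(72s² - 3456)/(s² + 144)³ = (360s² - 17280)/(s² + 144)³

Final answer: (360s² - 17280)/(s² + 144)³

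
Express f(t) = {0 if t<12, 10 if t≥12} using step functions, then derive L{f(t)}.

f(t) = 10·u(t-12). L{u(t-12)} = e^(-12s)/s, so L{f(t)} = 10·e^(-12s)/s

Final answer: 10·e^(-12s)/s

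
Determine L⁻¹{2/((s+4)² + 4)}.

Form: b/((s-a)² + b²) → e^(at)sin(bt). With a=-4, b=2

Final answer: e^(-4t)·sin(2t)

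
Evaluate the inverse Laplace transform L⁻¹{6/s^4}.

L⁻¹{n!/s^(n+1)} = t^n with n=3. So L⁻¹{6/s^4} = t^3

Final answer: t^3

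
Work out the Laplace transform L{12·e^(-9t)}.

L{e^(at)} = 1/(s-a), so L{e^(-9t)} = 1/(s+9). Then L{12·e^(-9t)} = 12/(s+9)

Final answer: 12/(s+9)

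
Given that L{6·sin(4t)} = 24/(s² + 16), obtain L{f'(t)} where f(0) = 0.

L{f'(t)} = s·F(s) - f(0) = s·24/(s² + 16) - 0 = 24s/(s² + 16)

Final answer: 24s/(s² + 16)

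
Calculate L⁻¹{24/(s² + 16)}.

This is the form c·a/(s² + a²) with a = 4, c = 6. L⁻¹ = 6·sin(4t)

Final answer: 6·sin(4t)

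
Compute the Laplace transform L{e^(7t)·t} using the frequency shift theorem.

L{e^(at)·t^n} = n!/(s-a)^(n+1), so L{e^(7t)·t} = 1/(s-7)^2

Final answer: 1/(s-7)^2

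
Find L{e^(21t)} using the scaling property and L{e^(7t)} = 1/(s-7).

Using L{f(at)} = (1/a)F(s/a) with a=3 and f(t) = e^(7t): L{e^(21t)} = (1/3) · 1/((s/3)-7) = (1/3) · 3/(s-21) = 1/(s-21)

Final answer: 1/(s-21)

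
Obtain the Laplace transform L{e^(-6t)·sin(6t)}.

L{e^(at)·sin(ωt)} = ω/((s-a)² + ω²), so L{e^(-6t)·sin(6t)} = 6/((s+6)² + 36)

Final answer: 6/((s+6)² + 36)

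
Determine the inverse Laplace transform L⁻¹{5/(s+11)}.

L⁻¹{1/(s-a)} = e^(at), so L⁻¹{1/(s+11)} = e^(-11t), and L⁻¹{5/(s+11)} = 5·e^(-11t)

Final answer: 5·e^(-11t)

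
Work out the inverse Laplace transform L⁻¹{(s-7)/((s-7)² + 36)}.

Using frequency shift, L⁻¹{(s-7)/((s-7)² + 36)} = e^(7t)·cos(6t)

Final answer: e^(7t)·cos(6t)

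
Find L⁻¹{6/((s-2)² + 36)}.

Form: b/((s-a)² + b²) → e^(at)sin(bt). With a=2, b=6

Final answer: e^(2t)·sin(6t)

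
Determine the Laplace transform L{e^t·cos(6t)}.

L{e^(at)·cos(ωt)} = (s-a)/((s-a)² + ω²), so L{e^t·cos(6t)} = (s-1)/((s-1)² + 36)

Final answer: (s-1)/((s-1)² + 36)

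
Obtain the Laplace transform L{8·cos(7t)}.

L{cos(ωt)} = s/(s² + ω²), so L{cos(7t)} = s/(s² + 49). Then L{8·cos(7t)} = 8·s/(s² + 49) = 8s/(s² + 49)

Final answer: 8s/(s² + 49)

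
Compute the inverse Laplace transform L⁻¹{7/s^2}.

L⁻¹{n!/s^(n+1)} = t^n with n=1. So L⁻¹{1/s^2} = t, and L⁻¹{7/s^2} = (7/1)·t = 7·t

Final answer: 7·t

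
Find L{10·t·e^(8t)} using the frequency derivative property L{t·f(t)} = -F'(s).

L{e^(8t)} = 1/(s-8). By frequency derivative: L{t·e^(8t)} = -d/ds[1/(s-8)] = -(-1)/(s-8)² = 1/(s-8)². Then L{10·t·e^(8t)} = 10·1/(s-8)² = 10/(s-8)²

Final answer: 10/(s-8)²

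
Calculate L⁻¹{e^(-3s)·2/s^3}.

L⁻¹{2/s^3} = t^2. By the time shift theorem, L⁻¹{e^(-as)F(s)} = u(t-a)f(t-a) with a=3, so L⁻¹{e^(-3s)·2/s^3} = u(t-3)·(t-3)^2

Final answer: u(t-3)·(t-3)^2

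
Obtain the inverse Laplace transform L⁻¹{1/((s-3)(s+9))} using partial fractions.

Decompose: A/(s-3) + B/(s+9). A = 1/12, B = -1/12. f(t) = (e^(3t) - e^(-9t))/12

Final answer: (e^(3t) - e^(-9t))/12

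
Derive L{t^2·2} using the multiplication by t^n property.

L{2} = 2/s. d^1/ds^1[1/s] = -1/s². d^2/ds^2[1/s] = 2/s^3. So L{t^2} = (-1)^{2}·2/s^3 = 2/s^3. Then L{t^2·2} = 2·2/s^3 = 4/s^3

Final answer: 4/s^3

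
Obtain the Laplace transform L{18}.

L{18} = 18 · L{1} = 18/s

Final answer: 18/s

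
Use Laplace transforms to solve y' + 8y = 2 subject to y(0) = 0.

sY + 8Y = 2/s. Y = 2/(s(s+8)). Partial fractions: Y = 1/4/s - 1/4/(s+8)

Final answer: y(t) = 1/4(1 - e^(-8t))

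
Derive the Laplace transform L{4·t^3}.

L{t^n} = n!/s^(n+1), so L{t^3} = 6/s^4. Then L{4·t^3} = 4·6/s^4 = 24/s^4

Final answer: 24/s^4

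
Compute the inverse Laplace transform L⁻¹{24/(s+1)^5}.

L⁻¹{n!/(s-a)^(n+1)} = t^n·e^(at), so L⁻¹{24/(s+1)^5} = t^4·e^(-t)

Final answer: t^4·e^(-t)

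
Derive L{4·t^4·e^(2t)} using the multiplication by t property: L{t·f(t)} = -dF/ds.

Using L{t^n·e^(at)} = n!/(s-a)^(n+1), L{t^4·e^(2t)} = 24/(s-2)^5, so L{4·t^4·e^(2t)} = 4·24/(s-2)^5 = 96/(s-2)^5

Final answer: 96/(s-2)^5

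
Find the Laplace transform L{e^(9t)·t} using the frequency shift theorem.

L{e^(at)·t^n} = n!/(s-a)^(n+1), so L{e^(9t)·t} = 1/(s-9)^2

Final answer: 1/(s-9)^2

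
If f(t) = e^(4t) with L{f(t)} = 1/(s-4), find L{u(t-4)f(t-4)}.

Time shift theorem: L{u(t-a)f(t-a)} = e^(-as)F(s). Here a=4, F(s) = 1/(s-4), so L{u(t-4)f(t-4)} = e^(-4s)·1/(s-4)

Final answer: e^(-4s)·1/(s-4)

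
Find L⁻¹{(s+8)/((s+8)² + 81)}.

Using frequency shift: L⁻¹{(s-a)/((s-a)² + b²)} = e^(at)cos(bt). Here a=-8, b=9

Final answer: e^(-8t)·cos(9t)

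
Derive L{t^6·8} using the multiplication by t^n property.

L{8} = 8/s. d^1/ds^1[1/s] = -1/s². d^2/ds^2[1/s] = 2/s^3. d^3/ds^3[1/s] = -6/s^4. d^4/ds^4[1/s] = 24/s^5. d^5/ds^5[1/s] = -120/s^6. d^6/ds^6[1/s] = 720/s^7. So L{t^6} = (-1)^{6}·720/s^7 = 720/s^7. Then L{t^6·8} = 8·720/s^7 = 5760/s^7

Final answer: 5760/s^7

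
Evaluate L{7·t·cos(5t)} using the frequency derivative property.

L{cos(5t)} = s/(s² + 25). Derivative: d/ds[s/(s² + 25)] = [(s² + 25) - s·2s]/(s² + 25)² = (25 - s²)/(s² + 25)². So L{t·cos(5t)} = -F'(s) = (s² - 25)/(s² + 25)². Then L{7·t·cos(5t)} = 7·(s² - 25)/(s² + 25)²

Final answer: 7·(s² - 25)/(s² + 25)²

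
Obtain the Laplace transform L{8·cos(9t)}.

L{cos(ωt)} = s/(s² + ω²), so L{cos(9t)} = s/(s² + 81). Then L{8·cos(9t)} = 8·s/(s² + 81) = 8s/(s² + 81)

Final answer: 8s/(s² + 81)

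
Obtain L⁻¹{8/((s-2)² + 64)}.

Form: b/((s-a)² + b²) → e^(at)sin(bt). With a=2, b=8

Final answer: e^(2t)·sin(8t)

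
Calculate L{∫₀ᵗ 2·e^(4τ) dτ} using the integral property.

L{∫₀ᵗ f(τ)dτ} = F(s)/s with F(s) = 2/(s-4), so L{∫₀ᵗ 2·e^(4τ) dτ} = 2/(s(s-4))

Final answer: 2/(s(s-4))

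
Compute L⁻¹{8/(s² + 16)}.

This is the form c·a/(s² + a²) with a = 4, c = 2. L⁻¹ = 2·sin(4t)

Final answer: 2·sin(4t)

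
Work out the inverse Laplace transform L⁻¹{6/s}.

L⁻¹{c/s} = c, so L⁻¹{6/s} = 6

Final answer: 6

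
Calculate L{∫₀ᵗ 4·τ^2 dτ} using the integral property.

L{∫₀ᵗ f(τ)dτ} = F(s)/s with f(t) = 4t^2. F(s) = 8/s^3, so L{∫₀ᵗ 4·τ^2 dτ} = (8/s^3)/s = 8/s^4. (Check: ∫₀ᵗ 4·τ^2 dτ = 4t^3/3.)

Final answer: 8/s^4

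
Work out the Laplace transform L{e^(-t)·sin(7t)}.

L{e^(at)·sin(ωt)} = ω/((s-a)² + ω²), so L{e^(-t)·sin(7t)} = 7/((s+1)² + 49)

Final answer: 7/((s+1)² + 49)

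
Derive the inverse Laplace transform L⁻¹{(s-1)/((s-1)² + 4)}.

Using frequency shift, L⁻¹{(s-1)/((s-1)² + 4)} = e^t·cos(2t)

Final answer: e^t·cos(2t)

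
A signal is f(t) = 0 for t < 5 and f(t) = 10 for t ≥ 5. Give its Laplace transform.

f(t) = 10·u(t-5). L{u(t-5)} = e^(-5s)/s, so L{f(t)} = 10·e^(-5s)/s

Final answer: 10·e^(-5s)/s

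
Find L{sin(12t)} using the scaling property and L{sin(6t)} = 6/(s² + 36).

Using L{f(at)} = (1/a)F(s/a) with a=2: L{sin(12t)} = (1/2) · 6/((s/2)² + 36) = (1/2) · 6·4/(s² + 144) = 12/(s² + 144)

Final answer: 12/(s² + 144)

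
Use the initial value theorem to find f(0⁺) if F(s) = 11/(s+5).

f(0⁺) = lim_{s→∞} s·11/(s+5) = lim_{s→∞} 11s/(s+5) = 11

Final answer: 11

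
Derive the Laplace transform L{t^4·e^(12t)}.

L{t^n·e^(at)} = n!/(s-a)^(n+1), so L{t^4·e^(12t)} = 24/(s-12)^5

Final answer: 24/(s-12)^5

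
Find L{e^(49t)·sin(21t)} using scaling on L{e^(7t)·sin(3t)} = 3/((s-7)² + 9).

Scaling with a=7: L{e^(49t)·sin(21t)} = (1/7) · 3/((s/7-7)² + 9). Simplifying: 21/((s-49)² + 441)

Final answer: 21/((s-49)² + 441)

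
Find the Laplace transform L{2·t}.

L{t^n} = n!/s^(n+1), so L{t} = 1/s^2. Then L{2·t} = 2·1/s^2 = 2/s^2

Final answer: 2/s^2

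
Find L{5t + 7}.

L{5t + 7} = 5·L{t} + 7·L{1} = 5/s² + 7/s

Final answer: 5/s² + 7/s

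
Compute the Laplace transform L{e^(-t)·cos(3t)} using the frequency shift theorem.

Frequency shift: L{e^(at)f(t)} = F(s-a). L{e^(-t)·cos(3t)} = (s+1)/((s+1)² + 9)

Final answer: (s+1)/((s+1)² + 9)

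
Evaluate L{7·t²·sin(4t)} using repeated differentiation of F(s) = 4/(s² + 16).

F(s) = 4/(s² + 16). F'(s) = -8s/(s² + 16)². F''(s) = -8(16 - 3s²)/(s² + 16)³ = (24s² - 128)/(s² + 16)³. So L{t²·sin(4t)} = (-1)² F''(s) = (24s² - 128)/(s² + 16)³. Then L{7·t²·sin(4t)} = 7·(24s² - 128)/(s² + 16)³ = (168s² - 896)/(s² + 16)³

Final answer: (168s² - 896)/(s² + 16)³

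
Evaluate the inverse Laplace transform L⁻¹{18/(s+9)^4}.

L⁻¹{n!/(s-a)^(n+1)} = t^n·e^(at) with n=3, a=-9. So L⁻¹{6/(s+9)^4} = t^3·e^(-9t), and L⁻¹{18/(s+9)^4} = (18/6)·t^3·e^(-9t) = 3·t^3·e^(-9t)

Final answer: 3·t^3·e^(-9t)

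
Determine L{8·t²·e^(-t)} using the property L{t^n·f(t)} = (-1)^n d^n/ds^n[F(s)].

L{e^(-t)} = 1/(s+1). d/ds[1/(s+1)] = -1/(s+1)². d²/ds²[1/(s+1)] = 2/(s+1)³. So L{t²·e^(-t)} = (-1)² · 2/(s+1)³ = 2/(s+1)³. Then L{8·t²·e^(-t)} = 8·2/(s+1)³ = 16/(s+1)³

Final answer: 16/(s+1)³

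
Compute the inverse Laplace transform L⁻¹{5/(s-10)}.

L⁻¹{1/(s-a)} = e^(at), so L⁻¹{1/(s-10)} = e^(10t), and L⁻¹{5/(s-10)} = 5·e^(10t)

Final answer: 5·e^(10t)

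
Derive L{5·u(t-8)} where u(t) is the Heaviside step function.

L{u(t-a)} = e^(-as)/s. Here a=8, so L{u(t-8)} = e^(-8s)/s, and L{5·u(t-8)} = 5·e^(-8s)/s

Final answer: 5·e^(-8s)/s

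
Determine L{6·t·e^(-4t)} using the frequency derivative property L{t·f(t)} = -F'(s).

L{e^(-4t)} = 1/(s+4). By frequency derivative: L{t·e^(-4t)} = -d/ds[1/(s+4)] = -(-1)/(s+4)² = 1/(s+4)². Then L{6·t·e^(-4t)} = 6·1/(s+4)² = 6/(s+4)²

Final answer: 6/(s+4)²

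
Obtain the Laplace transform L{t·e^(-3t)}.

L{t^n·e^(at)} = n!/(s-a)^(n+1), so L{t·e^(-3t)} = 1/(s+3)^2

Final answer: 1/(s+3)^2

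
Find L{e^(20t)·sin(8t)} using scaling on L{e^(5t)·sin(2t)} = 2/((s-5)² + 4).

Scaling with a=4: L{e^(20t)·sin(8t)} = (1/4) · 2/((s/4-5)² + 4). Simplifying: 8/((s-20)² + 64)

Final answer: 8/((s-20)² + 64)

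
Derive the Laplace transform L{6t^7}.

L{6t^7} = 6 · L{t^7} = 6 · 5040/s^8 = 30240/s^8

Final answer: 30240/s^8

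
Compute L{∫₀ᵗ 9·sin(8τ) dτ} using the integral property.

L{∫₀ᵗ f(τ)dτ} = F(s)/s with F(s) = 72/(s² + 64), so the result is (72/(s² + 64))/s = 72/(s(s² + 64))

Final answer: 72/(s(s² + 64))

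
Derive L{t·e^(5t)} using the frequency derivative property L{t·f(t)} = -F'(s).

L{e^(5t)} = 1/(s-5). By frequency derivative: L{t·e^(5t)} = -d/ds[1/(s-5)] = -(-1)/(s-5)² = 1/(s-5)²

Final answer: 1/(s-5)²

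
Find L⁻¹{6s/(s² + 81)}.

This is the form c·s/(s² + a²) with a = 9, c = 6. L⁻¹ = 6·cos(9t)

Final answer: 6·cos(9t)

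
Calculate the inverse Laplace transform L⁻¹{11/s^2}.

L⁻¹{n!/s^(n+1)} = t^n with n=1. So L⁻¹{1/s^2} = t, and L⁻¹{11/s^2} = (11/1)·t = 11·t

Final answer: 11·t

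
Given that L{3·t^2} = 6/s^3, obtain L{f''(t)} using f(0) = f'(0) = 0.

L{f''(t)} = s²F(s) - sf(0) - f'(0) = s²·6/s^3 - 0 - 0 = 6/s

Final answer: 6/s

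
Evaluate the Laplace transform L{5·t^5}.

L{t^n} = n!/s^(n+1), so L{t^5} = 120/s^6. Then L{5·t^5} = 5·120/s^6 = 600/s^6

Final answer: 600/s^6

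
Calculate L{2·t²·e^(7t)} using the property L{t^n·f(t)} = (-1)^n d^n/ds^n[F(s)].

L{e^(7t)} = 1/(s-7). d/ds[1/(s-7)] = -1/(s-7)². d²/ds²[1/(s-7)] = 2/(s-7)³. So L{t²·e^(7t)} = (-1)² · 2/(s-7)³ = 2/(s-7)³. Then L{2·t²·e^(7t)} = 2·2/(s-7)³ = 4/(s-7)³

Final answer: 4/(s-7)³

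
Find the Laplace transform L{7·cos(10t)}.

L{cos(ωt)} = s/(s² + ω²), so L{cos(10t)} = s/(s² + 100). Then L{7·cos(10t)} = 7·s/(s² + 100) = 7s/(s² + 100)

Final answer: 7s/(s² + 100)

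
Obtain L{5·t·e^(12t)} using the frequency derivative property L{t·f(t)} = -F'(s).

L{e^(12t)} = 1/(s-12). By frequency derivative: L{t·e^(12t)} = -d/ds[1/(s-12)] = -(-1)/(s-12)² = 1/(s-12)². Then L{5·t·e^(12t)} = 5·1/(s-12)² = 5/(s-12)²

Final answer: 5/(s-12)²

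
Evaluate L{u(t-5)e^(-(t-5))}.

u(t-a)f(t-a) with f(t)=e^(-t). L{e^(-t)} = 1/(s+1). By time shift: e^(-5s)/(s+1)

Final answer: e^(-5s)/(s+1)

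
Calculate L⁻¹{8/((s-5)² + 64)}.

Form: b/((s-a)² + b²) → e^(at)sin(bt). With a=5, b=8

Final answer: e^(5t)·sin(8t)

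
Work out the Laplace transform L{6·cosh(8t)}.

L{cosh(ωt)} = s/(s² - ω²), so L{cosh(8t)} = s/(s² - 64). Then L{6·cosh(8t)} = 6·s/(s² - 64) = 6s/(s² - 64)

Final answer: 6s/(s² - 64)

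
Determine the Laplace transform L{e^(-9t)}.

L{e^(at)} = 1/(s-a), so L{e^(-9t)} = 1/(s+9)

Final answer: 1/(s+9)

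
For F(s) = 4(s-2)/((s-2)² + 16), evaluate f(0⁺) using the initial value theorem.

f(0⁺) = lim_{s→∞} sF(s) = lim_{s→∞} 4s(s-2)/((s-2)² + 16) = 4

Final answer: 4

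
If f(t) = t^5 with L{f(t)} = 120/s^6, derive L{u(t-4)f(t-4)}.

Time shift theorem: L{u(t-a)f(t-a)} = e^(-as)F(s). Here a=4, F(s) = 120/s^6, so L{u(t-4)f(t-4)} = e^(-4s)·120/s^6

Final answer: e^(-4s)·120/s^6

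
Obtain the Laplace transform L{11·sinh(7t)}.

L{sinh(ωt)} = ω/(s² - ω²), so L{sinh(7t)} = 7/(s² - 49). Then L{11·sinh(7t)} = 11·7/(s² - 49) = 77/(s² - 49)

Final answer: 77/(s² - 49)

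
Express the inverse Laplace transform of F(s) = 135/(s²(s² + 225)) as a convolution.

135/(s²(s² + 225)) = (1/s²)·(135/(s² + 225)) = L{t}·L{9·sin(15t)}. So f(t) = t*(9·sin(15t)) = ∫₀ᵗ 9τ·sin(15(t-τ)) dτ

Final answer: ∫₀ᵗ 9τ·sin(15(t-τ)) dτ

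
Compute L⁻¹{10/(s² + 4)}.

This is the form c·a/(s² + a²) with a = 2, c = 5. L⁻¹ = 5·sin(2t)

Final answer: 5·sin(2t)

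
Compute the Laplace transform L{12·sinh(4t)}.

L{sinh(ωt)} = ω/(s² - ω²), so L{sinh(4t)} = 4/(s² - 16). Then L{12·sinh(4t)} = 12·4/(s² - 16) = 48/(s² - 16)

Final answer: 48/(s² - 16)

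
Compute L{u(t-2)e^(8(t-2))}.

u(t-a)f(t-a) with f(t)=e^(8t). L{e^(8t)} = 1/(s-8). By time shift: e^(-2s)/(s-8)

Final answer: e^(-2s)/(s-8)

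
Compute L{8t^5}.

L{t^n} = n!/s^(n+1). So L{8t^5} = 8·5!/s^6 = 960/s^6

Final answer: 960/s^6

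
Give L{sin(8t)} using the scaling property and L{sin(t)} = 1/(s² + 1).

Using L{f(at)} = (1/a)F(s/a) with a=8: L{sin(8t)} = (1/8) · 1/((s/8)² + 1) = (1/8) · 1·64/(s² + 64) = 8/(s² + 64)

Final answer: 8/(s² + 64)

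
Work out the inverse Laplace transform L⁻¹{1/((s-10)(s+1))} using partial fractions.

Decompose: A/(s-10) + B/(s+1). A = 1/11, B = -1/11. f(t) = (e^(10t) - e^(-t))/11

Final answer: (e^(10t) - e^(-t))/11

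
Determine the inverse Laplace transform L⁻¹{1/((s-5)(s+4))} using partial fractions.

Decompose: A/(s-5) + B/(s+4). A = 1/9, B = -1/9. f(t) = (e^(5t) - e^(-4t))/9

Final answer: (e^(5t) - e^(-4t))/9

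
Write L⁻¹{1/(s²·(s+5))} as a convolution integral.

1/(s²·(s+5)) = (1/s^2)·(1/(s+5)) = L{t}·L{e^(-5t)}. So f(t) = t*e^(-5t) = ∫₀ᵗ τ·e^(-5(t-τ)) dτ

Final answer: ∫₀ᵗ τ·e^(-5(t-τ)) dτ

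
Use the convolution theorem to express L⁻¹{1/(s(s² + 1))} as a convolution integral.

1/(s(s² + 1)) = (1/s)·(1/(s² + 1)) = L{1}·L{sin(t)}. So f(t) = 1*(sin(t)) = ∫₀ᵗ sin(τ) dτ

Final answer: ∫₀ᵗ sin(τ) dτ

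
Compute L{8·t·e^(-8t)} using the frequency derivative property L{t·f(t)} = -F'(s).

L{e^(-8t)} = 1/(s+8). By frequency derivative: L{t·e^(-8t)} = -d/ds[1/(s+8)] = -(-1)/(s+8)² = 1/(s+8)². Then L{8·t·e^(-8t)} = 8·1/(s+8)² = 8/(s+8)²

Final answer: 8/(s+8)²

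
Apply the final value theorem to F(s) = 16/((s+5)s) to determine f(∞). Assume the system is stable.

f(∞) = lim_{s→0} sF(s) = lim_{s→0} 16/(s+5) = 16/5

Final answer: 16/5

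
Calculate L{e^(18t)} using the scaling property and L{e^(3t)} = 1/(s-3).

Using L{f(at)} = (1/a)F(s/a) with a=6 and f(t) = e^(3t): L{e^(18t)} = (1/6) · 1/((s/6)-3) = (1/6) · 6/(s-18) = 1/(s-18)

Final answer: 1/(s-18)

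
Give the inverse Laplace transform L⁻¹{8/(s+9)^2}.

L⁻¹{n!/(s-a)^(n+1)} = t^n·e^(at) with n=1, a=-9. So L⁻¹{1/(s+9)^2} = t·e^(-9t), and L⁻¹{8/(s+9)^2} = (8/1)·t·e^(-9t) = 8·t·e^(-9t)

Final answer: 8·t·e^(-9t)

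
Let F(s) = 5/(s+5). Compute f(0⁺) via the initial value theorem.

f(0⁺) = lim_{s→∞} s·5/(s+5) = lim_{s→∞} 5s/(s+5) = 5

Final answer: 5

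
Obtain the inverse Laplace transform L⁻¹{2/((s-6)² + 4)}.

Using frequency shift, L⁻¹{2/((s-6)² + 4)} = e^(6t)·sin(2t)

Final answer: e^(6t)·sin(2t)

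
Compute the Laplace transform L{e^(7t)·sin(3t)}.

L{e^(at)·sin(ωt)} = ω/((s-a)² + ω²), so L{e^(7t)·sin(3t)} = 3/((s-7)² + 9)

Final answer: 3/((s-7)² + 9)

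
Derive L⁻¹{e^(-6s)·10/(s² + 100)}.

L⁻¹{10/(s² + 100)} = sin(10t). By the time shift theorem, L⁻¹{e^(-as)F(s)} = u(t-a)f(t-a) with a=6, so L⁻¹{e^(-6s)·10/(s² + 100)} = u(t-6)·sin(10(t-6))

Final answer: u(t-6)·sin(10(t-6))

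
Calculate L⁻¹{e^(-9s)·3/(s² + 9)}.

L⁻¹{3/(s² + 9)} = sin(3t). By the time shift theorem, L⁻¹{e^(-as)F(s)} = u(t-a)f(t-a) with a=9, so L⁻¹{e^(-9s)·3/(s² + 9)} = u(t-9)·sin(3(t-9))

Final answer: u(t-9)·sin(3(t-9))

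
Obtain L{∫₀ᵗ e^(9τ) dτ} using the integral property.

L{∫₀ᵗ f(τ)dτ} = F(s)/s with F(s) = 1/(s-9), so L{∫₀ᵗ e^(9τ) dτ} = 1/(s(s-9))

Final answer: 1/(s(s-9))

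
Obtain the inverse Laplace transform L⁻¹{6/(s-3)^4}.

L⁻¹{n!/(s-a)^(n+1)} = t^n·e^(at), so L⁻¹{6/(s-3)^4} = t^3·e^(3t)

Final answer: t^3·e^(3t)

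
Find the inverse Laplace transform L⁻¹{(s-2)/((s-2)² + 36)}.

Using frequency shift, L⁻¹{(s-2)/((s-2)² + 36)} = e^(2t)·cos(6t)

Final answer: e^(2t)·cos(6t)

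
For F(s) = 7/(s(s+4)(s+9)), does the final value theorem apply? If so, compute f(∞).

Poles of sF(s) = 7/((s+4)(s+9)) are at s = -4 and s = -9, both in the left half-plane. Theorem applies. f(∞) = lim_{s→0} sF(s) = 7/(4·9) = 7/36

Final answer: 7/36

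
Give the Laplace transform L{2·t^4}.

L{t^n} = n!/s^(n+1), so L{t^4} = 24/s^5. Then L{2·t^4} = 2·24/s^5 = 48/s^5

Final answer: 48/s^5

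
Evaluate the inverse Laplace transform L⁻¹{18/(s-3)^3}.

L⁻¹{n!/(s-a)^(n+1)} = t^n·e^(at) with n=2, a=3. So L⁻¹{2/(s-3)^3} = t^2·e^(3t), and L⁻¹{18/(s-3)^3} = (18/2)·t^2·e^(3t) = 9·t^2·e^(3t)

Final answer: 9·t^2·e^(3t)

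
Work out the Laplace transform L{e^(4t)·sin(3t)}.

L{e^(at)·sin(ωt)} = ω/((s-a)² + ω²), so L{e^(4t)·sin(3t)} = 3/((s-4)² + 9)

Final answer: 3/((s-4)² + 9)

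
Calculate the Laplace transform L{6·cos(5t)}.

L{cos(ωt)} = s/(s² + ω²), so L{cos(5t)} = s/(s² + 25). Then L{6·cos(5t)} = 6·s/(s² + 25) = 6s/(s² + 25)

Final answer: 6s/(s² + 25)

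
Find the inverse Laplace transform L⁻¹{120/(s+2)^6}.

L⁻¹{n!/(s-a)^(n+1)} = t^n·e^(at), so L⁻¹{120/(s+2)^6} = t^5·e^(-2t)

Final answer: t^5·e^(-2t)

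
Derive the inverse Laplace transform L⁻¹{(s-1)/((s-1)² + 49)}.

Using frequency shift, L⁻¹{(s-1)/((s-1)² + 49)} = e^t·cos(7t)

Final answer: e^t·cos(7t)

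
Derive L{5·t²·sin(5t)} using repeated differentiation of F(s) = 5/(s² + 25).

F(s) = 5/(s² + 25). F'(s) = -10s/(s² + 25)². F''(s) = -10(25 - 3s²)/(s² + 25)³ = (30s² - 250)/(s² + 25)³. So L{t²·sin(5t)} = (-1)² F''(s) = (30s² - 250)/(s² + 25)³. Then L{5·t²·sin(5t)} = 5·(30s² - 250)/(s² + 25)³ = (150s² - 1250)/(s² + 25)³

Final answer: (150s² - 1250)/(s² + 25)³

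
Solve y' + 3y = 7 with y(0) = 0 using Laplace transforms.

sY + 3Y = 7/s. Y = 7/(s(s+3)). Partial fractions: Y = 7/3/s - 7/3/(s+3)

Final answer: y(t) = 7/3(1 - e^(-3t))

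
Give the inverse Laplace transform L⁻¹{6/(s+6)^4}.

L⁻¹{n!/(s-a)^(n+1)} = t^n·e^(at), so L⁻¹{6/(s+6)^4} = t^3·e^(-6t)

Final answer: t^3·e^(-6t)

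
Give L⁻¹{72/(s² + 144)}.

This is the form c·a/(s² + a²) with a = 12, c = 6. L⁻¹ = 6·sin(12t)

Final answer: 6·sin(12t)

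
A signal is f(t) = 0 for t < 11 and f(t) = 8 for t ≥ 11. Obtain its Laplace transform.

f(t) = 8·u(t-11). L{u(t-11)} = e^(-11s)/s, so L{f(t)} = 8·e^(-11s)/s

Final answer: 8·e^(-11s)/s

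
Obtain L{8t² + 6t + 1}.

L{8t² + 6t + 1} = 8·2/s³ + 6/s² + 1/s = 16/s³ + 6/s² + 1/s

Final answer: 16/s³ + 6/s² + 1/s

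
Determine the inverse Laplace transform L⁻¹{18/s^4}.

L⁻¹{n!/s^(n+1)} = t^n with n=3. So L⁻¹{6/s^4} = t^3, and L⁻¹{18/s^4} = (18/6)·t^3 = 3·t^3

Final answer: 3·t^3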